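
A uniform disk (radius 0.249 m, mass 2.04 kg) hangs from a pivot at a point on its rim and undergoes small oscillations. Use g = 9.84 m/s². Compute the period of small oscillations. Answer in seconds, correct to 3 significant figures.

1.22 s

I_cm = ½mr² = 0.06324 kg·m². The pivot is at distance d = 0.249 m from the centre of mass.
By the parallel-axis theorem, I = I_cm + md² = 0.06324 + 0.1265 = 0.1897 kg·m².
T = 2π√(I/(mgd)) = 2π√(0.1897/(2.04 × 9.84 × 0.249)) = 1.22 s.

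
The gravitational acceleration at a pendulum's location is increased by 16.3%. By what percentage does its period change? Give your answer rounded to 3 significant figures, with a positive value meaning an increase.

T ∝ 1/√g, so T'/T = 1/√(1.163) = 0.9273.
Percentage change in T = (0.9273 − 1) × 100% = -7.27%.

-7.27%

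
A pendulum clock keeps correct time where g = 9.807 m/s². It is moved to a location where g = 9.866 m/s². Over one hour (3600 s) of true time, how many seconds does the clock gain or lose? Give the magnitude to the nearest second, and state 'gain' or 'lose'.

gain 11 s

The clock's period scales as T ∝ 1/√g, so T'/T = √(9.807/9.866) = 0.997005.
In 3600 s of true time the clock registers 3600/0.997005 = 3610.8 s, so it gains 11 s.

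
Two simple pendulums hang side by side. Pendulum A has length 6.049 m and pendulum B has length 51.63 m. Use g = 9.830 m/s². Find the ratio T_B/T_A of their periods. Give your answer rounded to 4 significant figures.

T ∝ √L, so T_B/T_A = √(L_B/L_A) = √(51.63/6.049) = 2.922.

2.922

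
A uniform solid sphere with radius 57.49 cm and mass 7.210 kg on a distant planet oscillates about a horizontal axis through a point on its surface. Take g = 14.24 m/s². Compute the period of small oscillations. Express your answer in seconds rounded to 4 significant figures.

I_cm = (2/5)mr² = 0.95319 kg·m². The pivot is at distance d = 0.5749 m from the centre of mass.
By the parallel-axis theorem, I = I_cm + md² = 0.95319 + 2.3830 = 3.3362 kg·m².
T = 2π√(I/(mgd)) = 2π√(3.3362/(7.210 × 14.24 × 0.5749)) = 1.494 s.

1.494 s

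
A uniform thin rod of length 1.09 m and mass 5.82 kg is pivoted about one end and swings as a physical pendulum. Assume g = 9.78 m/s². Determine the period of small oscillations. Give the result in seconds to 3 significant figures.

For a physical pendulum T = 2π√(I/(mgd)), with d = 0.5450 m from pivot to centre of mass.
I_cm = mL²/12 = 5.82 × 1.09²/12 = 0.5762 kg·m²; I = I_cm + md² = 0.5762 + 5.82 × 0.5450² = 2.305 kg·m².
T = 2π√(2.305/(5.82 × 9.78 × 0.5450)) = 1.71 s.

1.71 s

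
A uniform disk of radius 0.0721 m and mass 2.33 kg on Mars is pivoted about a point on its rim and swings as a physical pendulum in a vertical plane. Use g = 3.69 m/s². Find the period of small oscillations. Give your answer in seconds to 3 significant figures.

I_cm = ½mr² = 0.006056 kg·m². The pivot is at distance d = 0.0721 m from the centre of mass.
By the parallel-axis theorem, I = I_cm + md² = 0.006056 + 0.01211 = 0.01817 kg·m².
T = 2π√(I/(mgd)) = 2π√(0.01817/(2.33 × 3.69 × 0.0721)) = 1.08 s.

1.08 s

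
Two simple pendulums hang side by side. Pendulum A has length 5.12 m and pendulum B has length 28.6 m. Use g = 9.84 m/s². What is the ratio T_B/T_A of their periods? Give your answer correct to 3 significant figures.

2.36

T ∝ √L, so T_B/T_A = √(L_B/L_A) = √(28.6/5.12) = 2.36.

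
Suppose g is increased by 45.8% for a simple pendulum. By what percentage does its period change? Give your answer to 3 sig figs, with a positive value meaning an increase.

-17.2%

T ∝ 1/√g, so T'/T = 1/√(1.458) = 0.8282.
Percentage change in T = (0.8282 − 1) × 100% = -17.2%.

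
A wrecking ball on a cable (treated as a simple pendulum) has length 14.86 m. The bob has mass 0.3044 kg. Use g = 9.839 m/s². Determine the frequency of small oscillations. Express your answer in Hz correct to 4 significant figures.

0.1295 Hz

T = 2π√(L/g) = 2π√(14.86/9.839) = 7.7217 s, so f = 1/T = 0.1295 Hz.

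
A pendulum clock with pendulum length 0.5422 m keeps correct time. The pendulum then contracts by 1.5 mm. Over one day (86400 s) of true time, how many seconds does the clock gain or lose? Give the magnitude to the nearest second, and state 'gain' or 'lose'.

gain 120 s

T ∝ √L, so T'/T = √(0.54070/0.5422) = 0.998616.
In 86400 s of true time the clock registers 86400/0.998616 = 86519.8 s, so it gains 120 s.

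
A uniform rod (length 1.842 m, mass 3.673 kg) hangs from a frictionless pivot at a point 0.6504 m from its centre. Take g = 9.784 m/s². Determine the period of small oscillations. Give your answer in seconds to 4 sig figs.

For a physical pendulum T = 2π√(I/(mgd)), with d = 0.65040 m from pivot to centre of mass.
I_cm = mL²/12 = 3.673 × 1.842²/12 = 1.0385 kg·m²; I = I_cm + md² = 1.0385 + 3.673 × 0.65040² = 2.5923 kg·m².
T = 2π√(2.5923/(3.673 × 9.784 × 0.65040)) = 2.092 s.

2.092 s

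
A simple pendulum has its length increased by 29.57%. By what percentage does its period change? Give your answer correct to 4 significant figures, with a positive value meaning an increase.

T ∝ √L, so T'/T = √(1.2957) = 1.1383.
Percentage change in T = (1.1383 − 1) × 100% = 13.83%.

13.83%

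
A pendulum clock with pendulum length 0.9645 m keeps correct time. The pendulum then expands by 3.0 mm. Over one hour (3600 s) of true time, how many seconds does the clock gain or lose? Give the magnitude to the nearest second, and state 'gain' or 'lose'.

T ∝ √L, so T'/T = √(0.96750/0.9645) = 1.00155.
In 3600 s of true time the clock registers 3600/1.00155 = 3594.4 s, so it loses 6 s.

lose 6 s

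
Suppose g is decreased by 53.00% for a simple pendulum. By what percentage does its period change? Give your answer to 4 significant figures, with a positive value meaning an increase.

45.86%

T ∝ 1/√g, so T'/T = 1/√(0.47000) = 1.4586.
Percentage change in T = (1.4586 − 1) × 100% = 45.86%.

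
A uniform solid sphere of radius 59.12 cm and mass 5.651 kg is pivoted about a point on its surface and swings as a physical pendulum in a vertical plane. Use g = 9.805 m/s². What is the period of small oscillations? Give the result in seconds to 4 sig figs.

1.826 s

I_cm = (2/5)mr² = 0.79005 kg·m². The pivot is at distance d = 0.5912 m from the centre of mass.
By the parallel-axis theorem, I = I_cm + md² = 0.79005 + 1.9751 = 2.7652 kg·m².
T = 2π√(I/(mgd)) = 2π√(2.7652/(5.651 × 9.805 × 0.5912)) = 1.826 s.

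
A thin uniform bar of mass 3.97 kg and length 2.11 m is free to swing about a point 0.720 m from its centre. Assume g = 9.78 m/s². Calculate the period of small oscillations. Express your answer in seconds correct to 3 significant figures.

2.23 s

For a physical pendulum T = 2π√(I/(mgd)), with d = 0.7200 m from pivot to centre of mass.
I_cm = mL²/12 = 3.97 × 2.11²/12 = 1.473 kg·m²; I = I_cm + md² = 1.473 + 3.97 × 0.7200² = 3.531 kg·m².
T = 2π√(3.531/(3.97 × 9.78 × 0.7200)) = 2.23 s.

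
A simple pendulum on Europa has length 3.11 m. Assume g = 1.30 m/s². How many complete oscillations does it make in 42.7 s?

4

T = 2π√(L/g) = 2π√(3.11/1.30) = 9.718 s.
Number of complete oscillations = ⌊42.7/9.718⌋ = ⌊4.394⌋ = 4.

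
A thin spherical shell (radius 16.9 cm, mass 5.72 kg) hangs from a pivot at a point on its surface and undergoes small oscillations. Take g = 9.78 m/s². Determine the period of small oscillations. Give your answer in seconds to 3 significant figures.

I_cm = (2/3)mr² = 0.1089 kg·m². The pivot is at distance d = 0.169 m from the centre of mass.
By the parallel-axis theorem, I = I_cm + md² = 0.1089 + 0.1634 = 0.2723 kg·m².
T = 2π√(I/(mgd)) = 2π√(0.2723/(5.72 × 9.78 × 0.169)) = 1.07 s.

1.07 s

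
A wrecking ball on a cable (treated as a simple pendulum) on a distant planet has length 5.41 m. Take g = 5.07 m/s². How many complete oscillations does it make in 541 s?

T = 2π√(L/g) = 2π√(5.41/5.07) = 6.490 s.
Number of complete oscillations = ⌊541/6.490⌋ = ⌊83.35⌋ = 83.

83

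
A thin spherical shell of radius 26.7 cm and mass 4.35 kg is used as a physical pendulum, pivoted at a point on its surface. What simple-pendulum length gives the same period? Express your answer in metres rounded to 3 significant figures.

0.445 m

The equivalent simple-pendulum length is L_eq = I/(md), where I is about the pivot and d = 0.2670 m.
I_cm = (2/3)mR² = 0.2067 kg·m², so I = I_cm + md² = 0.2067 + 0.3101 = 0.5168 kg·m².
L_eq = 0.5168/(4.35 × 0.2670) = 0.445 m.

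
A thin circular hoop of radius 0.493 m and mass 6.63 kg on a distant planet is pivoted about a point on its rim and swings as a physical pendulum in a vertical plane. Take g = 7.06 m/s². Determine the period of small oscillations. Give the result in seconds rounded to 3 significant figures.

I_cm = mr² = 1.611 kg·m². The pivot is at distance d = 0.493 m from the centre of mass.
By the parallel-axis theorem, I = I_cm + md² = 1.611 + 1.611 = 3.223 kg·m².
T = 2π√(I/(mgd)) = 2π√(3.223/(6.63 × 7.06 × 0.493)) = 2.35 s.

2.35 s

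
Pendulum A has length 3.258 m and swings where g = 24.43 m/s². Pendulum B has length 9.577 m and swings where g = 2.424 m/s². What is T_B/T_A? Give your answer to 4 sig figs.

T = 2π√(L/g), so T_B/T_A = √((L_B/g_B)/(L_A/g_A)) = √((9.577/2.424)/(3.258/24.43)) = 5.443.

5.443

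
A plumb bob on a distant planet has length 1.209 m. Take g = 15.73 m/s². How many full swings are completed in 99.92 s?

57

T = 2π√(L/g) = 2π√(1.209/15.73) = 1.7419 s.
Number of complete oscillations = ⌊99.92/1.7419⌋ = ⌊57.362⌋ = 57.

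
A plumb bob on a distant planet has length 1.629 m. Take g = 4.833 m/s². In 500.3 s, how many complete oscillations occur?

T = 2π√(L/g) = 2π√(1.629/4.833) = 3.6478 s.
Number of complete oscillations = ⌊500.3/3.6478⌋ = ⌊137.15⌋ = 137.

137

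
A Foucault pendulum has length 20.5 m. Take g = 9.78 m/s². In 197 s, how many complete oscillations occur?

21

T = 2π√(L/g) = 2π√(20.5/9.78) = 9.097 s.
Number of complete oscillations = ⌊197/9.097⌋ = ⌊21.66⌋ = 21.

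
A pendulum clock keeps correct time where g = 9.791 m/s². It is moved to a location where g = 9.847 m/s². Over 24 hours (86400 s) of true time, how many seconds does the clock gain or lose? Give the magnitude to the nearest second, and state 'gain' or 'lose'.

gain 247 s

The clock's period scales as T ∝ 1/√g, so T'/T = √(9.791/9.847) = 0.997152.
In 86400 s of true time the clock registers 86400/0.997152 = 86646.7 s, so it gains 247 s.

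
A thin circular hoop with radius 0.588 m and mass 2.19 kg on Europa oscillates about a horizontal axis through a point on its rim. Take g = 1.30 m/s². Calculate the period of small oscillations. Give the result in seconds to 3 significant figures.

5.98 s

I_cm = mr² = 0.7572 kg·m². The pivot is at distance d = 0.588 m from the centre of mass.
By the parallel-axis theorem, I = I_cm + md² = 0.7572 + 0.7572 = 1.514 kg·m².
T = 2π√(I/(mgd)) = 2π√(1.514/(2.19 × 1.30 × 0.588)) = 5.98 s.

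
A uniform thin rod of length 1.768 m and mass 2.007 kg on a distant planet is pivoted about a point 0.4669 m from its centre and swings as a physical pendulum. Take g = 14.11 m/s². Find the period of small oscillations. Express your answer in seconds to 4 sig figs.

1.693 s

For a physical pendulum T = 2π√(I/(mgd)), with d = 0.46690 m from pivot to centre of mass.
I_cm = mL²/12 = 2.007 × 1.768²/12 = 0.52279 kg·m²; I = I_cm + md² = 0.52279 + 2.007 × 0.46690² = 0.96031 kg·m².
T = 2π√(0.96031/(2.007 × 14.11 × 0.46690)) = 1.693 s.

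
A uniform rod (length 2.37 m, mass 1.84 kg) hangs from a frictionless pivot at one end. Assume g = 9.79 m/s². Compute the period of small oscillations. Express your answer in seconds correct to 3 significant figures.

2.52 s

For a physical pendulum T = 2π√(I/(mgd)), with d = 1.185 m from pivot to centre of mass.
I_cm = mL²/12 = 1.84 × 2.37²/12 = 0.8613 kg·m²; I = I_cm + md² = 0.8613 + 1.84 × 1.185² = 3.445 kg·m².
T = 2π√(3.445/(1.84 × 9.79 × 1.185)) = 2.52 s.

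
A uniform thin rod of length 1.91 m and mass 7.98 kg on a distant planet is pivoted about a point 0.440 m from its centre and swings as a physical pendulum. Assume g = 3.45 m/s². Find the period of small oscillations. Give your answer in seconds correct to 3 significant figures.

3.60 s

For a physical pendulum T = 2π√(I/(mgd)), with d = 0.4400 m from pivot to centre of mass.
I_cm = mL²/12 = 7.98 × 1.91²/12 = 2.426 kg·m²; I = I_cm + md² = 2.426 + 7.98 × 0.4400² = 3.971 kg·m².
T = 2π√(3.971/(7.98 × 3.45 × 0.4400)) = 3.60 s.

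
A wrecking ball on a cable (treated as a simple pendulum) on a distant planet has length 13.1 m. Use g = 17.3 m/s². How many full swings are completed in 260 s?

47

T = 2π√(L/g) = 2π√(13.1/17.3) = 5.468 s.
Number of complete oscillations = ⌊260/5.468⌋ = ⌊47.55⌋ = 47.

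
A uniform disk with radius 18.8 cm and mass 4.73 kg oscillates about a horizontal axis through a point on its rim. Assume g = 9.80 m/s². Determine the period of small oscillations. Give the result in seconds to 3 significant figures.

I_cm = ½mr² = 0.08359 kg·m². The pivot is at distance d = 0.188 m from the centre of mass.
By the parallel-axis theorem, I = I_cm + md² = 0.08359 + 0.1672 = 0.2508 kg·m².
T = 2π√(I/(mgd)) = 2π√(0.2508/(4.73 × 9.80 × 0.188)) = 1.07 s.

1.07 s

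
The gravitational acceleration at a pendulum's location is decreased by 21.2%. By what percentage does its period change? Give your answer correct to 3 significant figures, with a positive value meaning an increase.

12.7%

T ∝ 1/√g, so T'/T = 1/√(0.7880) = 1.127.
Percentage change in T = (1.127 − 1) × 100% = 12.7%.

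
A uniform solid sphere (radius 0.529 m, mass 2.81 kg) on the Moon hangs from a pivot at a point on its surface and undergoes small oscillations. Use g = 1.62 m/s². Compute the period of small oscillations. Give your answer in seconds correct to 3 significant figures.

4.25 s

I_cm = (2/5)mr² = 0.3145 kg·m². The pivot is at distance d = 0.529 m from the centre of mass.
By the parallel-axis theorem, I = I_cm + md² = 0.3145 + 0.7864 = 1.101 kg·m².
T = 2π√(I/(mgd)) = 2π√(1.101/(2.81 × 1.62 × 0.529)) = 4.25 s.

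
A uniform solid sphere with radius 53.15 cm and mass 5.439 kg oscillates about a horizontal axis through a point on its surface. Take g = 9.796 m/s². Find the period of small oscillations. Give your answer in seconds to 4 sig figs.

1.732 s

I_cm = (2/5)mr² = 0.61459 kg·m². The pivot is at distance d = 0.5315 m from the centre of mass.
By the parallel-axis theorem, I = I_cm + md² = 0.61459 + 1.5365 = 2.1511 kg·m².
T = 2π√(I/(mgd)) = 2π√(2.1511/(5.439 × 9.796 × 0.5315)) = 1.732 s.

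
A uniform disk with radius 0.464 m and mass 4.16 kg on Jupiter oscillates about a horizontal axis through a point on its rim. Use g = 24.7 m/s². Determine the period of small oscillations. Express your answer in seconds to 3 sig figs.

I_cm = ½mr² = 0.4478 kg·m². The pivot is at distance d = 0.464 m from the centre of mass.
By the parallel-axis theorem, I = I_cm + md² = 0.4478 + 0.8956 = 1.343 kg·m².
T = 2π√(I/(mgd)) = 2π√(1.343/(4.16 × 24.7 × 0.464)) = 1.05 s.

1.05 s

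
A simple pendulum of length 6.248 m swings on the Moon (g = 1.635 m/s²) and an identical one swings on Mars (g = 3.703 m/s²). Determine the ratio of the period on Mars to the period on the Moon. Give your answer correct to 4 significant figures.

0.6645

T ∝ 1/√g, so T₂/T₁ = √(g₁/g₂) = √(1.635/3.703) = 0.6645.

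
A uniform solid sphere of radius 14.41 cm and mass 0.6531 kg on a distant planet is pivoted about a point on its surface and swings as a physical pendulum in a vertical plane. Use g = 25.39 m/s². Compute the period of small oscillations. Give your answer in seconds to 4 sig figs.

I_cm = (2/5)mr² = 0.0054246 kg·m². The pivot is at distance d = 0.1441 m from the centre of mass.
By the parallel-axis theorem, I = I_cm + md² = 0.0054246 + 0.013561 = 0.018986 kg·m².
T = 2π√(I/(mgd)) = 2π√(0.018986/(0.6531 × 25.39 × 0.1441)) = 0.5601 s.

0.5601 s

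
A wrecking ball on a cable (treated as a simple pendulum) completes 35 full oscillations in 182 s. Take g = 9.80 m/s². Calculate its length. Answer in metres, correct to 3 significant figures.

6.71 m

T = 182/35 = 5.200 s.
From T = 2π√(L/g), L = gT²/(4π²) = 9.80 × 5.200²/(4π²) = 6.71 m.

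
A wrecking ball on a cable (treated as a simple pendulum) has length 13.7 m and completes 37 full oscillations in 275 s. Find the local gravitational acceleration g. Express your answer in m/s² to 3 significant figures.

T = 275/37 = 7.432 s.
From T = 2π√(L/g), g = 4π²L/T² = 4π² × 13.7/7.432² = 9.79 m/s².

9.79 m/s²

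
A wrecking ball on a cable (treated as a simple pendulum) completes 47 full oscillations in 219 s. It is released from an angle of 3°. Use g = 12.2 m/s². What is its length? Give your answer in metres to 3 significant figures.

6.71 m

T = 219/47 = 4.660 s.
From T = 2π√(L/g), L = gT²/(4π²) = 12.2 × 4.660²/(4π²) = 6.71 m.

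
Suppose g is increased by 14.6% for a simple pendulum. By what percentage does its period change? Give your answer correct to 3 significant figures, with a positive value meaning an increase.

T ∝ 1/√g, so T'/T = 1/√(1.146) = 0.9341.
Percentage change in T = (0.9341 − 1) × 100% = -6.59%.

-6.59%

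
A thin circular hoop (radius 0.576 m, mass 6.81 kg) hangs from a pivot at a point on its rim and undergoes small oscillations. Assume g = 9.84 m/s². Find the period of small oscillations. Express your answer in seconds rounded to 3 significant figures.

2.15 s

I_cm = mr² = 2.259 kg·m². The pivot is at distance d = 0.576 m from the centre of mass.
By the parallel-axis theorem, I = I_cm + md² = 2.259 + 2.259 = 4.519 kg·m².
T = 2π√(I/(mgd)) = 2π√(4.519/(6.81 × 9.84 × 0.576)) = 2.15 s.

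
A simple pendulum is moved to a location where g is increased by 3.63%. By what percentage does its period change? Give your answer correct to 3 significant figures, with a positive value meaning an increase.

T ∝ 1/√g, so T'/T = 1/√(1.036) = 0.9823.
Percentage change in T = (0.9823 − 1) × 100% = -1.77%.

-1.77%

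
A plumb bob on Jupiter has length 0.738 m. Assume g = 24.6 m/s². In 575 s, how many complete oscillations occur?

528

T = 2π√(L/g) = 2π√(0.738/24.6) = 1.088 s.
Number of complete oscillations = ⌊575/1.088⌋ = ⌊528.4⌋ = 528.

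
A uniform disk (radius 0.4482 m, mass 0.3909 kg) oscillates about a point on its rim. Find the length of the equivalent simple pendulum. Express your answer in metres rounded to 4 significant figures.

The equivalent simple-pendulum length is L_eq = I/(md), where I is about the pivot and d = 0.44820 m.
I_cm = ½mR² = 0.039263 kg·m², so I = I_cm + md² = 0.039263 + 0.078525 = 0.11779 kg·m².
L_eq = 0.11779/(0.3909 × 0.44820) = 0.6723 m.

0.6723 m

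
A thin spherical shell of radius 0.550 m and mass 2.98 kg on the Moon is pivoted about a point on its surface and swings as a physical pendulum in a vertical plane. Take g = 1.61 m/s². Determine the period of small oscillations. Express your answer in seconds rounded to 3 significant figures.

4.74 s

I_cm = (2/3)mr² = 0.6010 kg·m². The pivot is at distance d = 0.550 m from the centre of mass.
By the parallel-axis theorem, I = I_cm + md² = 0.6010 + 0.9015 = 1.502 kg·m².
T = 2π√(I/(mgd)) = 2π√(1.502/(2.98 × 1.61 × 0.550)) = 4.74 s.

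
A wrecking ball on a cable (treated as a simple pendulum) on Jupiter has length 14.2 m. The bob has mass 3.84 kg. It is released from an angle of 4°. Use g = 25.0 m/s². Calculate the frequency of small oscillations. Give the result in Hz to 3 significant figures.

0.211 Hz

T = 2π√(L/g) = 2π√(14.2/25.0) = 4.735 s, so f = 1/T = 0.211 Hz.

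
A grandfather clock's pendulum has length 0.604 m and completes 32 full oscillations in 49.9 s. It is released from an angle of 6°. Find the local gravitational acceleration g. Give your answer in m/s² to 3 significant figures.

9.81 m/s²

T = 49.9/32 = 1.559 s.
From T = 2π√(L/g), g = 4π²L/T² = 4π² × 0.604/1.559² = 9.81 m/s².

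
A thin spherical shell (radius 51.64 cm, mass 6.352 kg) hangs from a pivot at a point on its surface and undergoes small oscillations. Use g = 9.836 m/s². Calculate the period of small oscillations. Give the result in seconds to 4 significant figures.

1.859 s

I_cm = (2/3)mr² = 1.1293 kg·m². The pivot is at distance d = 0.5164 m from the centre of mass.
By the parallel-axis theorem, I = I_cm + md² = 1.1293 + 1.6939 = 2.8231 kg·m².
T = 2π√(I/(mgd)) = 2π√(2.8231/(6.352 × 9.836 × 0.5164)) = 1.859 s.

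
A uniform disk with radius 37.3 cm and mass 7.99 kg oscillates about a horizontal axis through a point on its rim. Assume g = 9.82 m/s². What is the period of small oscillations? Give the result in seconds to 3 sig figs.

I_cm = ½mr² = 0.5558 kg·m². The pivot is at distance d = 0.373 m from the centre of mass.
By the parallel-axis theorem, I = I_cm + md² = 0.5558 + 1.112 = 1.667 kg·m².
T = 2π√(I/(mgd)) = 2π√(1.667/(7.99 × 9.82 × 0.373)) = 1.50 s.

1.50 s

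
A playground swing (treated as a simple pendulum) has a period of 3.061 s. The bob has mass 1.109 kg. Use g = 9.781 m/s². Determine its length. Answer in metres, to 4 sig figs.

From T = 2π√(L/g), L = gT²/(4π²) = 9.781 × 3.0610²/(4π²) = 2.321 m.

2.321 m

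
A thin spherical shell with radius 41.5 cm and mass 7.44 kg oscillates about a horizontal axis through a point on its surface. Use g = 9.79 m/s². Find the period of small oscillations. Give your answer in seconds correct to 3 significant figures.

1.67 s

I_cm = (2/3)mr² = 0.8542 kg·m². The pivot is at distance d = 0.415 m from the centre of mass.
By the parallel-axis theorem, I = I_cm + md² = 0.8542 + 1.281 = 2.136 kg·m².
T = 2π√(I/(mgd)) = 2π√(2.136/(7.44 × 9.79 × 0.415)) = 1.67 s.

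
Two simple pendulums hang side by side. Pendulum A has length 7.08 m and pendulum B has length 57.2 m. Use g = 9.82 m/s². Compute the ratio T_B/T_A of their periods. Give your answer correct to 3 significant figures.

2.84

T ∝ √L, so T_B/T_A = √(L_B/L_A) = √(57.2/7.08) = 2.84.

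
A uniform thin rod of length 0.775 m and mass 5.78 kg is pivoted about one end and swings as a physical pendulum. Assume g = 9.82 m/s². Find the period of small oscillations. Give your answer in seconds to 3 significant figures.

For a physical pendulum T = 2π√(I/(mgd)), with d = 0.3875 m from pivot to centre of mass.
I_cm = mL²/12 = 5.78 × 0.775²/12 = 0.2893 kg·m²; I = I_cm + md² = 0.2893 + 5.78 × 0.3875² = 1.157 kg·m².
T = 2π√(1.157/(5.78 × 9.82 × 0.3875)) = 1.44 s.

1.44 s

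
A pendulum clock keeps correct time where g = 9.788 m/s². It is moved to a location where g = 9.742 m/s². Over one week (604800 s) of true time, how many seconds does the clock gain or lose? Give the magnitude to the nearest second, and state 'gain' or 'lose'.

lose 1423 s

The clock's period scales as T ∝ 1/√g, so T'/T = √(9.788/9.742) = 1.00236.
In 604800 s of true time the clock registers 604800/1.00236 = 603377.2 s, so it loses 1423 s.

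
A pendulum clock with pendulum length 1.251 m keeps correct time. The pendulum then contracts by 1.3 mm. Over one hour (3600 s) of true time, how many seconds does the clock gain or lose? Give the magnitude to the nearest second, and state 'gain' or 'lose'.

T ∝ √L, so T'/T = √(1.24970/1.251) = 0.999480.
In 3600 s of true time the clock registers 3600/0.999480 = 3601.9 s, so it gains 2 s.

gain 2 s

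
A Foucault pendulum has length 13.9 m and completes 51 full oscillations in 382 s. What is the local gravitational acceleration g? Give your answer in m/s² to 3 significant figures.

9.78 m/s²

T = 382/51 = 7.490 s.
From T = 2π√(L/g), g = 4π²L/T² = 4π² × 13.9/7.490² = 9.78 m/s².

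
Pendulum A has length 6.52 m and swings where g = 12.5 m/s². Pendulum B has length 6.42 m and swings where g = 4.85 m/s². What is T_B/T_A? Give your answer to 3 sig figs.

T = 2π√(L/g), so T_B/T_A = √((L_B/g_B)/(L_A/g_A)) = √((6.42/4.85)/(6.52/12.5)) = 1.59.

1.59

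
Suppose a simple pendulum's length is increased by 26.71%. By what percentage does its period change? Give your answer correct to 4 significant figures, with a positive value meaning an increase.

12.57%

T ∝ √L, so T'/T = √(1.2671) = 1.1257.
Percentage change in T = (1.1257 − 1) × 100% = 12.57%.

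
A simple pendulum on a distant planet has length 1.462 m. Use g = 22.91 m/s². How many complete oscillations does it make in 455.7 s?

287

T = 2π√(L/g) = 2π√(1.462/22.91) = 1.5872 s.
Number of complete oscillations = ⌊455.7/1.5872⌋ = ⌊287.10⌋ = 287.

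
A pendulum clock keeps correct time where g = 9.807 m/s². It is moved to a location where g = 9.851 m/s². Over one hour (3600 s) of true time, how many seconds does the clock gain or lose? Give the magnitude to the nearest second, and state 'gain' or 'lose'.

gain 8 s

The clock's period scales as T ∝ 1/√g, so T'/T = √(9.807/9.851) = 0.997764.
In 3600 s of true time the clock registers 3600/0.997764 = 3608.1 s, so it gains 8 s.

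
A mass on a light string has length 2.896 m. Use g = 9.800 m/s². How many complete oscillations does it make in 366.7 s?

107

T = 2π√(L/g) = 2π√(2.896/9.800) = 3.4156 s.
Number of complete oscillations = ⌊366.7/3.4156⌋ = ⌊107.36⌋ = 107.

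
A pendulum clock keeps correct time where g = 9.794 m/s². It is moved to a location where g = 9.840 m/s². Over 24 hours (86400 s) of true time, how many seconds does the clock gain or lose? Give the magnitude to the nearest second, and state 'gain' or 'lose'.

gain 203 s

The clock's period scales as T ∝ 1/√g, so T'/T = √(9.794/9.840) = 0.997660.
In 86400 s of true time the clock registers 86400/0.997660 = 86602.7 s, so it gains 203 s.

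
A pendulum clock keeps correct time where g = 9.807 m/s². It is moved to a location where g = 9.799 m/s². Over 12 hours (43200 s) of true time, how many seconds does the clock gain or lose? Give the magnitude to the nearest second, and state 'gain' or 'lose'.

lose 18 s

The clock's period scales as T ∝ 1/√g, so T'/T = √(9.807/9.799) = 1.00041.
In 43200 s of true time the clock registers 43200/1.00041 = 43182.4 s, so it loses 18 s.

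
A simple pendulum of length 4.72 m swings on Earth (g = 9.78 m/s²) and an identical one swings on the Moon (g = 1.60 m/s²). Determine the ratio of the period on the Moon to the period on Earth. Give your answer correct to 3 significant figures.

2.47

T ∝ 1/√g, so T₂/T₁ = √(g₁/g₂) = √(9.78/1.60) = 2.47.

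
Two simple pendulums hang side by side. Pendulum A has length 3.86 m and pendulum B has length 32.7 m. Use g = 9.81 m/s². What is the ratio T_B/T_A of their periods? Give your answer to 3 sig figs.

T ∝ √L, so T_B/T_A = √(L_B/L_A) = √(32.7/3.86) = 2.91.

2.91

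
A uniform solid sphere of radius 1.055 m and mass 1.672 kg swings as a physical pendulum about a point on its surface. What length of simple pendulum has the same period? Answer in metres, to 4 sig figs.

1.477 m

The equivalent simple-pendulum length is L_eq = I/(md), where I is about the pivot and d = 1.0550 m.
I_cm = (2/5)mR² = 0.74439 kg·m², so I = I_cm + md² = 0.74439 + 1.8610 = 2.6054 kg·m².
L_eq = 2.6054/(1.672 × 1.0550) = 1.477 m.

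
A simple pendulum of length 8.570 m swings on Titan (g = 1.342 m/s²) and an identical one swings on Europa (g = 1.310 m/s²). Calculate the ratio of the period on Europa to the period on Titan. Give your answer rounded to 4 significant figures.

T ∝ 1/√g, so T₂/T₁ = √(g₁/g₂) = √(1.342/1.310) = 1.012.

1.012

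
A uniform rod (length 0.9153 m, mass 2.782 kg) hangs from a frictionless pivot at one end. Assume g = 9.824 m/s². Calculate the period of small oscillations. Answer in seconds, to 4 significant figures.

For a physical pendulum T = 2π√(I/(mgd)), with d = 0.45765 m from pivot to centre of mass.
I_cm = mL²/12 = 2.782 × 0.9153²/12 = 0.19422 kg·m²; I = I_cm + md² = 0.19422 + 2.782 × 0.45765² = 0.77690 kg·m².
T = 2π√(0.77690/(2.782 × 9.824 × 0.45765)) = 1.566 s.

1.566 s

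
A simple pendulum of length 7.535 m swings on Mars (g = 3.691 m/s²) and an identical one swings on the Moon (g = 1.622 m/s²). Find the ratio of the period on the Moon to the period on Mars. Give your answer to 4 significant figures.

1.509

T ∝ 1/√g, so T₂/T₁ = √(g₁/g₂) = √(3.691/1.622) = 1.509.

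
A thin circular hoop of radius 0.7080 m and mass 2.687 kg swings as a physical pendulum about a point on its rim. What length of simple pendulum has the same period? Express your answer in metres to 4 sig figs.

The equivalent simple-pendulum length is L_eq = I/(md), where I is about the pivot and d = 0.70800 m.
I_cm = mR² = 1.3469 kg·m², so I = I_cm + md² = 1.3469 + 1.3469 = 2.6938 kg·m².
L_eq = 2.6938/(2.687 × 0.70800) = 1.416 m.

1.416 m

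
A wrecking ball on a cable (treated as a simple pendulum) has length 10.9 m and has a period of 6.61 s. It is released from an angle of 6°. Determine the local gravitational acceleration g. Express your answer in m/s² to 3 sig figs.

9.85 m/s²

From T = 2π√(L/g), g = 4π²L/T² = 4π² × 10.9/6.610² = 9.85 m/s².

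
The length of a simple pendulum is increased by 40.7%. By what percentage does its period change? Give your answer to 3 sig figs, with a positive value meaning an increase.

18.6%

T ∝ √L, so T'/T = √(1.407) = 1.186.
Percentage change in T = (1.186 − 1) × 100% = 18.6%.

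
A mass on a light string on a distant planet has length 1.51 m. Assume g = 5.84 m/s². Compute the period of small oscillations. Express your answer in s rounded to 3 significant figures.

T = 2π√(L/g) = 2π√(1.51/5.84) = 2π × 0.5085 = 3.19 s.

3.19 s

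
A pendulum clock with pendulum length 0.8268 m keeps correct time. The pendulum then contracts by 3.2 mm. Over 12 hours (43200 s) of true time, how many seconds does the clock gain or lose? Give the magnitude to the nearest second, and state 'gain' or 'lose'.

gain 84 s

T ∝ √L, so T'/T = √(0.82360/0.8268) = 0.998063.
In 43200 s of true time the clock registers 43200/0.998063 = 43283.8 s, so it gains 84 s.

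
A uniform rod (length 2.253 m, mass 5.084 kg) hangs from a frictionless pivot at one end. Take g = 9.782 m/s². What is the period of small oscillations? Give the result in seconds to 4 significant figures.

2.462 s

For a physical pendulum T = 2π√(I/(mgd)), with d = 1.1265 m from pivot to centre of mass.
I_cm = mL²/12 = 5.084 × 2.253²/12 = 2.1505 kg·m²; I = I_cm + md² = 2.1505 + 5.084 × 1.1265² = 8.6021 kg·m².
T = 2π√(8.6021/(5.084 × 9.782 × 1.1265)) = 2.462 s.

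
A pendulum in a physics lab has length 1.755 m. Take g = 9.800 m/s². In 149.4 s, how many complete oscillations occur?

T = 2π√(L/g) = 2π√(1.755/9.800) = 2.6589 s.
Number of complete oscillations = ⌊149.4/2.6589⌋ = ⌊56.188⌋ = 56.

56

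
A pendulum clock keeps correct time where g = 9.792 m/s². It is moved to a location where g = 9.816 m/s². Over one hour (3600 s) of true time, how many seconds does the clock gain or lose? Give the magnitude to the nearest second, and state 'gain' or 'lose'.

gain 4 s

The clock's period scales as T ∝ 1/√g, so T'/T = √(9.792/9.816) = 0.998777.
In 3600 s of true time the clock registers 3600/0.998777 = 3604.4 s, so it gains 4 s.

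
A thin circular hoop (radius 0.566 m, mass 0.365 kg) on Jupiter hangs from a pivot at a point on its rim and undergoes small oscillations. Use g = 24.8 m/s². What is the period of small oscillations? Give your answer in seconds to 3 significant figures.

1.34 s

I_cm = mr² = 0.1169 kg·m². The pivot is at distance d = 0.566 m from the centre of mass.
By the parallel-axis theorem, I = I_cm + md² = 0.1169 + 0.1169 = 0.2339 kg·m².
T = 2π√(I/(mgd)) = 2π√(0.2339/(0.365 × 24.8 × 0.566)) = 1.34 s.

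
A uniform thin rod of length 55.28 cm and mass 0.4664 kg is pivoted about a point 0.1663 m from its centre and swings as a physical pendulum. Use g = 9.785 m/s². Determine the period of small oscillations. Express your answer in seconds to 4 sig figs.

1.135 s

For a physical pendulum T = 2π√(I/(mgd)), with d = 0.16630 m from pivot to centre of mass.
I_cm = mL²/12 = 0.4664 × 0.5528²/12 = 0.011877 kg·m²; I = I_cm + md² = 0.011877 + 0.4664 × 0.16630² = 0.024776 kg·m².
T = 2π√(0.024776/(0.4664 × 9.785 × 0.16630)) = 1.135 s.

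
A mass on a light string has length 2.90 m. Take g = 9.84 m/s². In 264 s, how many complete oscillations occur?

T = 2π√(L/g) = 2π√(2.90/9.84) = 3.411 s.
Number of complete oscillations = ⌊264/3.411⌋ = ⌊77.40⌋ = 77.

77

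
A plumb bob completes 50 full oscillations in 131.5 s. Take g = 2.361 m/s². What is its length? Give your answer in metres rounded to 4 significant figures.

T = 131.5/50 = 2.6300 s.
From T = 2π√(L/g), L = gT²/(4π²) = 2.361 × 2.6300²/(4π²) = 0.4137 m.

0.4137 m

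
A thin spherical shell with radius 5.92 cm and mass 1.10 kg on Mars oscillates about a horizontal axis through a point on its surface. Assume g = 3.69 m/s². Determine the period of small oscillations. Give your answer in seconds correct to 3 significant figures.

I_cm = (2/3)mr² = 0.002570 kg·m². The pivot is at distance d = 0.0592 m from the centre of mass.
By the parallel-axis theorem, I = I_cm + md² = 0.002570 + 0.003855 = 0.006425 kg·m².
T = 2π√(I/(mgd)) = 2π√(0.006425/(1.10 × 3.69 × 0.0592)) = 1.03 s.

1.03 s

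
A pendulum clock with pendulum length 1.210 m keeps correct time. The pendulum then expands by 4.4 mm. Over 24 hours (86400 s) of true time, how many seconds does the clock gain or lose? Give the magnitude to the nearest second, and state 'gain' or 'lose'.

T ∝ √L, so T'/T = √(1.21440/1.210) = 1.00182.
In 86400 s of true time the clock registers 86400/1.00182 = 86243.3 s, so it loses 157 s.

lose 157 s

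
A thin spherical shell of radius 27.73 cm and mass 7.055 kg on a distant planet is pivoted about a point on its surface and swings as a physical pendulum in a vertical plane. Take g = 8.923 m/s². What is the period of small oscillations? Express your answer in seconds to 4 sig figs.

1.430 s

I_cm = (2/3)mr² = 0.36166 kg·m². The pivot is at distance d = 0.2773 m from the centre of mass.
By the parallel-axis theorem, I = I_cm + md² = 0.36166 + 0.54250 = 0.90416 kg·m².
T = 2π√(I/(mgd)) = 2π√(0.90416/(7.055 × 8.923 × 0.2773)) = 1.430 s.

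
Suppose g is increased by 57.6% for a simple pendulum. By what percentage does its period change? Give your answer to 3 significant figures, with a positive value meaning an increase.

-20.3%

T ∝ 1/√g, so T'/T = 1/√(1.576) = 0.7966.
Percentage change in T = (0.7966 − 1) × 100% = -20.3%.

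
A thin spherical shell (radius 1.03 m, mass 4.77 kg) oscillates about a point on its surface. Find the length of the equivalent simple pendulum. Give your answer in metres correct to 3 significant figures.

The equivalent simple-pendulum length is L_eq = I/(md), where I is about the pivot and d = 1.030 m.
I_cm = (2/3)mR² = 3.374 kg·m², so I = I_cm + md² = 3.374 + 5.060 = 8.434 kg·m².
L_eq = 8.434/(4.77 × 1.030) = 1.72 m.

1.72 m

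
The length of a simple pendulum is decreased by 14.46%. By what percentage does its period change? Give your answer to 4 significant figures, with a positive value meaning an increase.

T ∝ √L, so T'/T = √(0.85540) = 0.92488.
Percentage change in T = (0.92488 − 1) × 100% = -7.512%.

-7.512%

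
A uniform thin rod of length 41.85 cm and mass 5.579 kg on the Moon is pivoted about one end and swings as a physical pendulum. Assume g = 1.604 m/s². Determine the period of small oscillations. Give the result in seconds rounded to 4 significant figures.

2.620 s

For a physical pendulum T = 2π√(I/(mgd)), with d = 0.20925 m from pivot to centre of mass.
I_cm = mL²/12 = 5.579 × 0.4185²/12 = 0.081427 kg·m²; I = I_cm + md² = 0.081427 + 5.579 × 0.20925² = 0.32571 kg·m².
T = 2π√(0.32571/(5.579 × 1.604 × 0.20925)) = 2.620 s.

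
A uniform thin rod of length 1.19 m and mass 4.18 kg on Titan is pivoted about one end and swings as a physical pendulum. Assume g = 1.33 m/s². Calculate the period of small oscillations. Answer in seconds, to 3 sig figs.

4.85 s

For a physical pendulum T = 2π√(I/(mgd)), with d = 0.5950 m from pivot to centre of mass.
I_cm = mL²/12 = 4.18 × 1.19²/12 = 0.4933 kg·m²; I = I_cm + md² = 0.4933 + 4.18 × 0.5950² = 1.973 kg·m².
T = 2π√(1.973/(4.18 × 1.33 × 0.5950)) = 4.85 s.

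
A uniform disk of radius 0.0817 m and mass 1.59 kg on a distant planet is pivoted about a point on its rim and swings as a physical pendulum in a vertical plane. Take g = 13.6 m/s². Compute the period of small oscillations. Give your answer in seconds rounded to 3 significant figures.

I_cm = ½mr² = 0.005307 kg·m². The pivot is at distance d = 0.0817 m from the centre of mass.
By the parallel-axis theorem, I = I_cm + md² = 0.005307 + 0.01061 = 0.01592 kg·m².
T = 2π√(I/(mgd)) = 2π√(0.01592/(1.59 × 13.6 × 0.0817)) = 0.596 s.

0.596 s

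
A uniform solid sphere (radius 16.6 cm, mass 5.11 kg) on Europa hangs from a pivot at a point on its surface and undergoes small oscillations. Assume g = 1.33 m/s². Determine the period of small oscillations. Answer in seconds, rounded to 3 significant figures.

2.63 s

I_cm = (2/5)mr² = 0.05632 kg·m². The pivot is at distance d = 0.166 m from the centre of mass.
By the parallel-axis theorem, I = I_cm + md² = 0.05632 + 0.1408 = 0.1971 kg·m².
T = 2π√(I/(mgd)) = 2π√(0.1971/(5.11 × 1.33 × 0.166)) = 2.63 s.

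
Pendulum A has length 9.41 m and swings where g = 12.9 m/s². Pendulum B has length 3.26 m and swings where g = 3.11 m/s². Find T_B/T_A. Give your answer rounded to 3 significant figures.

T = 2π√(L/g), so T_B/T_A = √((L_B/g_B)/(L_A/g_A)) = √((3.26/3.11)/(9.41/12.9)) = 1.20.

1.20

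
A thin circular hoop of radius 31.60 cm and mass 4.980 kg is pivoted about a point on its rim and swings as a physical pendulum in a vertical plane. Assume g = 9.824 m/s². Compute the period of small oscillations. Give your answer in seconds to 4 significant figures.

I_cm = mr² = 0.49728 kg·m². The pivot is at distance d = 0.3160 m from the centre of mass.
By the parallel-axis theorem, I = I_cm + md² = 0.49728 + 0.49728 = 0.99457 kg·m².
T = 2π√(I/(mgd)) = 2π√(0.99457/(4.980 × 9.824 × 0.3160)) = 1.594 s.

1.594 s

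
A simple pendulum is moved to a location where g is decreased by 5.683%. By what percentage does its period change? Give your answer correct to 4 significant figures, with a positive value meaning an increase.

T ∝ 1/√g, so T'/T = 1/√(0.94317) = 1.0297.
Percentage change in T = (1.0297 − 1) × 100% = 2.969%.

2.969%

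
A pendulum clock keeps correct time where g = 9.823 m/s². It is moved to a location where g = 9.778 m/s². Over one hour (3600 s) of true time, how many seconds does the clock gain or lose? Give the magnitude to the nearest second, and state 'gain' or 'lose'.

The clock's period scales as T ∝ 1/√g, so T'/T = √(9.823/9.778) = 1.00230.
In 3600 s of true time the clock registers 3600/1.00230 = 3591.7 s, so it loses 8 s.

lose 8 s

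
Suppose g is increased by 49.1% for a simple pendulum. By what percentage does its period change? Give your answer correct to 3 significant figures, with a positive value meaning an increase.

T ∝ 1/√g, so T'/T = 1/√(1.491) = 0.8190.
Percentage change in T = (0.8190 − 1) × 100% = -18.1%.

-18.1%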